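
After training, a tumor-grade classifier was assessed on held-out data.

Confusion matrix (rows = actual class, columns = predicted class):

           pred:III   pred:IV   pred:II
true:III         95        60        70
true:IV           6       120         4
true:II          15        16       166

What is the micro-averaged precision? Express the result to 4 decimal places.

0.6902

Micro-averaging pools counts across classes: ΣTP=381, ΣFP=171, ΣFN=171.
Micro-precision = TP/(TP+FP) on pooled counts = 0.6902 (equals overall accuracy in single-label multiclass).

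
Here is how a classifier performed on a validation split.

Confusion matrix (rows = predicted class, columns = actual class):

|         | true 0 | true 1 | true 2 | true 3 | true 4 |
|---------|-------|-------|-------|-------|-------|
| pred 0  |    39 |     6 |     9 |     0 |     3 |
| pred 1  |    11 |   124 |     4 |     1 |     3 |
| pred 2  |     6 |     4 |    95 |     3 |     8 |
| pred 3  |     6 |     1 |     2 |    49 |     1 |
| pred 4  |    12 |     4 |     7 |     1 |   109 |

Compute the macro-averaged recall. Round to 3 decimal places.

0.804

Per-class recall (TP/(TP+FN)):
  0: TP=39, FN=11+6+6+12=35 → 39/74 = 0.5270
  1: TP=124, FN=6+4+1+4=15 → 124/139 = 0.8921
  2: TP=95, FN=9+4+2+7=22 → 95/117 = 0.8120
  3: TP=49, FN=0+1+3+1=5 → 49/54 = 0.9074
  4: TP=109, FN=3+3+8+1=15 → 109/124 = 0.8790
Macro-recall = mean = (0.5270 + 0.8921 + 0.8120 + 0.9074 + 0.8790) / 5 = 0.804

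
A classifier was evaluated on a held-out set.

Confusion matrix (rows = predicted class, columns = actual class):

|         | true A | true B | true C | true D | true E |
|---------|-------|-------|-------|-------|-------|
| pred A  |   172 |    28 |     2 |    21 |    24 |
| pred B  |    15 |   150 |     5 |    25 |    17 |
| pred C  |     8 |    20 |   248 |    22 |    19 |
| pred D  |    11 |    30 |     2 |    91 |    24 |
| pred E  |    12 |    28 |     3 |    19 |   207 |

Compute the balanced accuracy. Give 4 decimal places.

0.7103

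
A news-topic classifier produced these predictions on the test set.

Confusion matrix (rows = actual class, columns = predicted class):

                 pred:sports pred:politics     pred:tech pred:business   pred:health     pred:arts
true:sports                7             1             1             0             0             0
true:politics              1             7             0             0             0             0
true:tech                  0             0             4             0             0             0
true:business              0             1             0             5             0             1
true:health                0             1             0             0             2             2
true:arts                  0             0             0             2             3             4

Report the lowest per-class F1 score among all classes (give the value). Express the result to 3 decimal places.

0.400

Per-class F1 score (2·TP/(2·TP+FP+FN)):
  sports: TP=7, FP=1+0+0+0+0=1, FN=1+1+0+0+0=2 → 14/17 = 0.8235
  politics: TP=7, FP=1+0+1+1+0=3, FN=1+0+0+0+0=1 → 14/18 = 0.7778
  tech: TP=4, FP=1+0+0+0+0=1, FN=0+0+0+0+0=0 → 8/9 = 0.8889
  business: TP=5, FP=0+0+0+0+2=2, FN=0+1+0+0+1=2 → 10/14 = 0.7143
  health: TP=2, FP=0+0+0+0+3=3, FN=0+1+0+0+2=3 → 4/10 = 0.4000
  arts: TP=4, FP=0+0+0+1+2=3, FN=0+0+0+2+3=5 → 8/16 = 0.5000
Lowest is class 'health' with F1 score = 0.400.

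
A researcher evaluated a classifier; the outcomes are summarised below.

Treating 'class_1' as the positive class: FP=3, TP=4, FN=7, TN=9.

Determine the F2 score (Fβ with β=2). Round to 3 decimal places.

0.392

Fβ = (1+β²)·TP / ((1+β²)·TP + β²·FN + FP), with β²=4
= 5·4 / (5·4 + 4·7 + 3) = 0.392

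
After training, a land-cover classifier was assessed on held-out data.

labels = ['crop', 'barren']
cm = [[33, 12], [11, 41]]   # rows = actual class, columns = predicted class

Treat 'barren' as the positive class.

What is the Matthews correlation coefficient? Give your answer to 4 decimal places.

MCC = (TP·TN − FP·FN) / √((TP+FP)(TP+FN)(TN+FP)(TN+FN))
Numerator = 41·33 − 12·11 = 1221
Denominator = √(53·52·45·44) = √5456880 = 2335.9966
MCC = 1221 / 2335.9966 = 0.5227

0.5227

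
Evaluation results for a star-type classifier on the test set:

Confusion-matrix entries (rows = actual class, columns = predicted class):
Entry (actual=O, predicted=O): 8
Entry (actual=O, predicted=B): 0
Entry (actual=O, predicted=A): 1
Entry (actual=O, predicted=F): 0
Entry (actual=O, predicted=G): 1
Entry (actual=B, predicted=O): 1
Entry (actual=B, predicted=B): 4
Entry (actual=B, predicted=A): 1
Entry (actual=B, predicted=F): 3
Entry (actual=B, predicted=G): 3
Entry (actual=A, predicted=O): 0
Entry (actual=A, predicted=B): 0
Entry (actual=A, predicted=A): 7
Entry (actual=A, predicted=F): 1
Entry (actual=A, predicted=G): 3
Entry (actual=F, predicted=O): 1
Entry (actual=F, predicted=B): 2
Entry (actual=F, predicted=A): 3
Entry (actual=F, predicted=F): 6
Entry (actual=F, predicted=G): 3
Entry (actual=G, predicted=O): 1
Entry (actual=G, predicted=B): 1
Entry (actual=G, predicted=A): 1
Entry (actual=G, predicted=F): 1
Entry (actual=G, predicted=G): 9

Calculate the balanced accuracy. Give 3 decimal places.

Balanced accuracy = mean of per-class recall.
  O: recall = 8/10 = 0.8000
  B: recall = 4/12 = 0.3333
  A: recall = 7/11 = 0.6364
  F: recall = 6/15 = 0.4000
  G: recall = 9/13 = 0.6923
Mean = (0.8000 + 0.3333 + 0.6364 + 0.4000 + 0.6923) / 5 = 0.572

0.572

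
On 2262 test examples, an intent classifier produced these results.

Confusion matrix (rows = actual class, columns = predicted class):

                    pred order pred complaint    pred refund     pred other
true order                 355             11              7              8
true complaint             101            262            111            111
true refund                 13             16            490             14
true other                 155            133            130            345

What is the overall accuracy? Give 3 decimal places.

Accuracy = trace / total = (355+262+490+345=1452) / 2262 = 1452/2262 = 0.642

0.642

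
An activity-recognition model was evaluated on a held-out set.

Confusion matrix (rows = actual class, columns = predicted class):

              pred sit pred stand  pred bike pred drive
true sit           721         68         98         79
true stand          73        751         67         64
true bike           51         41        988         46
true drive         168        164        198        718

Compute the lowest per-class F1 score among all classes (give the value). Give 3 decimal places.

0.666

Per-class F1 score (2·TP/(2·TP+FP+FN)):
  sit: TP=721, FP=73+51+168=292, FN=68+98+79=245 → 1442/1979 = 0.7287
  stand: TP=751, FP=68+41+164=273, FN=73+67+64=204 → 1502/1979 = 0.7590
  bike: TP=988, FP=98+67+198=363, FN=51+41+46=138 → 1976/2477 = 0.7977
  drive: TP=718, FP=79+64+46=189, FN=168+164+198=530 → 1436/2155 = 0.6664
Lowest is class 'drive' with F1 score = 0.666.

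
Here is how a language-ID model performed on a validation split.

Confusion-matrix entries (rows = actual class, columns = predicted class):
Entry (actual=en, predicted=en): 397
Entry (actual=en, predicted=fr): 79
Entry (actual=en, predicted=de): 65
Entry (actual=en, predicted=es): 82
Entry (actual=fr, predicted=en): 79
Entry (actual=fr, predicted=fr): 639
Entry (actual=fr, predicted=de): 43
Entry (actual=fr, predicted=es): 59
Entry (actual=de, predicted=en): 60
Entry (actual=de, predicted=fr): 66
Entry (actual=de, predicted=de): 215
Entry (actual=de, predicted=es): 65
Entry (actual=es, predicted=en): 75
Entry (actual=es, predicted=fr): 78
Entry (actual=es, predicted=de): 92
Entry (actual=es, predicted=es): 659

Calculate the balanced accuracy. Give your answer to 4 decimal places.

0.6688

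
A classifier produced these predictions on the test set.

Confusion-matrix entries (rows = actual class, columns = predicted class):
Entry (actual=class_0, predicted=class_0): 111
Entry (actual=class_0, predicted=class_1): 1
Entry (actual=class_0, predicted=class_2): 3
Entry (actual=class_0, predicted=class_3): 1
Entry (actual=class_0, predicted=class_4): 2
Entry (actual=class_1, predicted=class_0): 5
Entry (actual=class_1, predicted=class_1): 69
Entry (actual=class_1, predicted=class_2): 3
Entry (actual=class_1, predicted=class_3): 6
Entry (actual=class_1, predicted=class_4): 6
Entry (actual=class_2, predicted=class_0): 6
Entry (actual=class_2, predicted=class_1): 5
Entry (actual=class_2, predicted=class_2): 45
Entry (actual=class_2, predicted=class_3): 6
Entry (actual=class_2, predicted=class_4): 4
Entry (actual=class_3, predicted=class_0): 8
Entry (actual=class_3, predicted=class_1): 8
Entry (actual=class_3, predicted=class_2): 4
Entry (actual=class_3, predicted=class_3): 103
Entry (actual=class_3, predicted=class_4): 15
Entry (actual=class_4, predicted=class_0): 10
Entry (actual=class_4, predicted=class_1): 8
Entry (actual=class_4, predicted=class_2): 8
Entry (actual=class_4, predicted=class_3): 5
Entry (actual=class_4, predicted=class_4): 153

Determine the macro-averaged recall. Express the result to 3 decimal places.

0.795

Per-class recall (TP/(TP+FN)):
  class_0: TP=111, FN=1+3+1+2=7 → 111/118 = 0.9407
  class_1: TP=69, FN=5+3+6+6=20 → 69/89 = 0.7753
  class_2: TP=45, FN=6+5+6+4=21 → 45/66 = 0.6818
  class_3: TP=103, FN=8+8+4+15=35 → 103/138 = 0.7464
  class_4: TP=153, FN=10+8+8+5=31 → 153/184 = 0.8315
Macro-recall = mean = (0.9407 + 0.7753 + 0.6818 + 0.7464 + 0.8315) / 5 = 0.795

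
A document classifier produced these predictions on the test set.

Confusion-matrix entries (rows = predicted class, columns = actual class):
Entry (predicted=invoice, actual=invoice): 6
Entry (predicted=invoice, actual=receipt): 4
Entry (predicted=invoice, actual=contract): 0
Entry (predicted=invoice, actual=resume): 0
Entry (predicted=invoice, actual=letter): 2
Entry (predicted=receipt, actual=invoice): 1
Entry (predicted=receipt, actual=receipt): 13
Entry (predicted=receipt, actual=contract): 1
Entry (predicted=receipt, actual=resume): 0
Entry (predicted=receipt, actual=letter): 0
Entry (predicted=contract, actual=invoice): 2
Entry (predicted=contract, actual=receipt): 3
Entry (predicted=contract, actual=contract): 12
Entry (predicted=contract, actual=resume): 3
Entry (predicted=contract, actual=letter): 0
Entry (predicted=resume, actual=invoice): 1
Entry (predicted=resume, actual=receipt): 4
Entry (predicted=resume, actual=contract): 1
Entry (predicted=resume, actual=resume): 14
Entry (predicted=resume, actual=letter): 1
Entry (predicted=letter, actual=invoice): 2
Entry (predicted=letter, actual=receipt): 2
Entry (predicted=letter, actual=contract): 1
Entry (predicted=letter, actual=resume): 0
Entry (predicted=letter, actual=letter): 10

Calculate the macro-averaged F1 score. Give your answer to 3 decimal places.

Per-class F1 score (2·TP/(2·TP+FP+FN)):
  invoice: TP=6, FP=4+0+0+2=6, FN=1+2+1+2=6 → 12/24 = 0.5000
  receipt: TP=13, FP=1+1+0+0=2, FN=4+3+4+2=13 → 26/41 = 0.6341
  contract: TP=12, FP=2+3+3+0=8, FN=0+1+1+1=3 → 24/35 = 0.6857
  resume: TP=14, FP=1+4+1+1=7, FN=0+0+3+0=3 → 28/38 = 0.7368
  letter: TP=10, FP=2+2+1+0=5, FN=2+0+0+1=3 → 20/28 = 0.7143
Macro-F1 score = mean = (0.5000 + 0.6341 + 0.6857 + 0.7368 + 0.7143) / 5 = 0.654

0.654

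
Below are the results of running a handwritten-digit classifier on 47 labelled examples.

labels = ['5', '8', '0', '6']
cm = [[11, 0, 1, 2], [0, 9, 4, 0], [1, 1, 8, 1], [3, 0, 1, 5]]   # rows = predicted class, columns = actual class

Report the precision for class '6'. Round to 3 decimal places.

Take TP from the diagonal, FP from the rest of the '6' prediction marginal, FN from the rest of the '6' actual marginal.
precision = TP/(TP+FP).
6: TP=5, FP=3+0+1=4 → 5/9 = 0.5556

0.556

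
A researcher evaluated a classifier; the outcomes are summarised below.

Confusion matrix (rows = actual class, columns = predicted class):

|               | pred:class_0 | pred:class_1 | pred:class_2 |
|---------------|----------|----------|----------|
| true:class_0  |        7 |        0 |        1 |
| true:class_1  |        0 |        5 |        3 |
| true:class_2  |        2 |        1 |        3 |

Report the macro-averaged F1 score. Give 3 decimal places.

0.666

Per-class F1 score (2·TP/(2·TP+FP+FN)):
  class_0: TP=7, FP=0+2=2, FN=0+1=1 → 14/17 = 0.8235
  class_1: TP=5, FP=0+1=1, FN=0+3=3 → 10/14 = 0.7143
  class_2: TP=3, FP=1+3=4, FN=2+1=3 → 6/13 = 0.4615
Macro-F1 score = mean = (0.8235 + 0.7143 + 0.4615) / 3 = 0.666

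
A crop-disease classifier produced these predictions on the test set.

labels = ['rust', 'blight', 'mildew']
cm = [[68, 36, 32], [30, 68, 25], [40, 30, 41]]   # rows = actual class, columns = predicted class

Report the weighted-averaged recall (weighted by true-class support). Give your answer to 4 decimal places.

Per-class recall (TP/(TP+FN)):
  rust: TP=68, FN=36+32=68 → 68/136 = 0.50000
  blight: TP=68, FN=30+25=55 → 68/123 = 0.55285
  mildew: TP=41, FN=40+30=70 → 41/111 = 0.36937
Weighted-recall = Σ (supportᵢ/N)·recallᵢ with N=370: (136/370)·0.50000 + (123/370)·0.55285 + (111/370)·0.36937 = 0.4784

0.4784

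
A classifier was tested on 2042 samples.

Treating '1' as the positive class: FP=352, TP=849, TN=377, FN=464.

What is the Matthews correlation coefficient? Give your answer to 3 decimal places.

0.159

MCC = (TP·TN − FP·FN) / √((TP+FP)(TP+FN)(TN+FP)(TN+FN))
Numerator = 849·377 − 352·464 = 156745
Denominator = √(1201·1313·729·841) = √966788014257 = 983253.7893
MCC = 156745 / 983253.7893 = 0.159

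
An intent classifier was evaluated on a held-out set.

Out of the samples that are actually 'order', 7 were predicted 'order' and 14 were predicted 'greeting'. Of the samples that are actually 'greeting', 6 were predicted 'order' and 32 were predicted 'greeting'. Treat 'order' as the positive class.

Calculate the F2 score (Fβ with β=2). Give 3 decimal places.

0.361

Fβ = (1+β²)·TP / ((1+β²)·TP + β²·FN + FP), with β²=4
= 5·7 / (5·7 + 4·14 + 6) = 0.361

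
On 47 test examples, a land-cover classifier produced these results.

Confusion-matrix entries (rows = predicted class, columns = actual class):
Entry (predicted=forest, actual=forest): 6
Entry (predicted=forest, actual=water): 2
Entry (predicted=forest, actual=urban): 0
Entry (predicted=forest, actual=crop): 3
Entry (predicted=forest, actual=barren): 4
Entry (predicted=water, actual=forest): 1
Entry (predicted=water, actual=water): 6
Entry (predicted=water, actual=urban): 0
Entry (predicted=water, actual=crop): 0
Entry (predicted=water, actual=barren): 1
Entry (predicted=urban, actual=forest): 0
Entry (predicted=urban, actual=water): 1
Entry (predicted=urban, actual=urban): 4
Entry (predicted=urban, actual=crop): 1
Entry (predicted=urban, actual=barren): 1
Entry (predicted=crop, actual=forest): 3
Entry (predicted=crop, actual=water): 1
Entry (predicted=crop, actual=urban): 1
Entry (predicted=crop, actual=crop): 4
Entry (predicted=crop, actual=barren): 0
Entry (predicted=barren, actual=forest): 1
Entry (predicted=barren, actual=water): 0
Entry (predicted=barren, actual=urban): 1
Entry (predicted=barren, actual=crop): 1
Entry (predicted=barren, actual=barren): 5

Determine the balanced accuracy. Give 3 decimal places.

0.542

Balanced accuracy = mean of per-class recall.
  forest: recall = 6/11 = 0.5455
  water: recall = 6/10 = 0.6000
  urban: recall = 4/6 = 0.6667
  crop: recall = 4/9 = 0.4444
  barren: recall = 5/11 = 0.4545
Mean = (0.5455 + 0.6000 + 0.6667 + 0.4444 + 0.4545) / 5 = 0.542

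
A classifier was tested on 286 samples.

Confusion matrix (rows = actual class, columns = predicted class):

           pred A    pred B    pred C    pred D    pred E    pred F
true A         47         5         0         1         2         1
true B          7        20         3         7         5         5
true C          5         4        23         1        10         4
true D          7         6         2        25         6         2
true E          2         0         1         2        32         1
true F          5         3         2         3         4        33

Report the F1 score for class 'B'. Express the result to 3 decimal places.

0.471

Treat 'B' as positive and all other classes as negative.
F1 score = 2·TP/(2·TP+FP+FN).
B: TP=20, FP=5+4+6+0+3=18, FN=7+3+7+5+5=27 → 40/85 = 0.4706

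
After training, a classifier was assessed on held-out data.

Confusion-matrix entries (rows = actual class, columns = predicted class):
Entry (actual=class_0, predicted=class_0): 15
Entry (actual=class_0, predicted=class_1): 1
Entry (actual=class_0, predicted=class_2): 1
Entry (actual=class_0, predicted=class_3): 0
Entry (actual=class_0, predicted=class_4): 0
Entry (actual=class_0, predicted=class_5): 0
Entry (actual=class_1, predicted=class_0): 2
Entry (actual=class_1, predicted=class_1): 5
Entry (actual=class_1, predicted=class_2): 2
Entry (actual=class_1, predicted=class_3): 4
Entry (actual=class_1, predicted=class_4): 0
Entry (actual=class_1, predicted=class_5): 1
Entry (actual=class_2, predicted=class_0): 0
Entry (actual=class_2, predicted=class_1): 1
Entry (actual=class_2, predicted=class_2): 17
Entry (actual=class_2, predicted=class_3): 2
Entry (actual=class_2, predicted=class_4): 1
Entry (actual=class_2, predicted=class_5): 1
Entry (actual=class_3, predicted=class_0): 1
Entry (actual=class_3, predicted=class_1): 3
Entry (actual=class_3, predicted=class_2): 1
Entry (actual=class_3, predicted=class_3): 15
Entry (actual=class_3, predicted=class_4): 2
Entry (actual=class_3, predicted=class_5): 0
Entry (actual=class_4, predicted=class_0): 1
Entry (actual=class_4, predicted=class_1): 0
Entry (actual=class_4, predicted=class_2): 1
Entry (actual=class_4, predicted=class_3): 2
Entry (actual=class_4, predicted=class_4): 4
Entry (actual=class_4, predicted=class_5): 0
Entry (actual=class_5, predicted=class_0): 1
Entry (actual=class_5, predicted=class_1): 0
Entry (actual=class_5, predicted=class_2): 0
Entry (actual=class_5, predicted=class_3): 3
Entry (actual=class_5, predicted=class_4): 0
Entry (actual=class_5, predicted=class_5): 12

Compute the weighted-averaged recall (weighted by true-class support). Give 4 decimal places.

Per-class recall (TP/(TP+FN)):
  class_0: TP=15, FN=1+1+0+0+0=2 → 15/17 = 0.88235
  class_1: TP=5, FN=2+2+4+0+1=9 → 5/14 = 0.35714
  class_2: TP=17, FN=0+1+2+1+1=5 → 17/22 = 0.77273
  class_3: TP=15, FN=1+3+1+2+0=7 → 15/22 = 0.68182
  class_4: TP=4, FN=1+0+1+2+0=4 → 4/8 = 0.50000
  class_5: TP=12, FN=1+0+0+3+0=4 → 12/16 = 0.75000
Weighted-recall = Σ (supportᵢ/N)·recallᵢ with N=99: (17/99)·0.88235 + (14/99)·0.35714 + (22/99)·0.77273 + (22/99)·0.68182 + (8/99)·0.50000 + (16/99)·0.75000 = 0.6869

0.6869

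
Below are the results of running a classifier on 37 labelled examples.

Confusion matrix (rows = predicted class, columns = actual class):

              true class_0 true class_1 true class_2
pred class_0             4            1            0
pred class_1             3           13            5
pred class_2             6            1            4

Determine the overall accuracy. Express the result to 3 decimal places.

0.568

Accuracy = trace / total = (4+13+4=21) / 37 = 21/37 = 0.568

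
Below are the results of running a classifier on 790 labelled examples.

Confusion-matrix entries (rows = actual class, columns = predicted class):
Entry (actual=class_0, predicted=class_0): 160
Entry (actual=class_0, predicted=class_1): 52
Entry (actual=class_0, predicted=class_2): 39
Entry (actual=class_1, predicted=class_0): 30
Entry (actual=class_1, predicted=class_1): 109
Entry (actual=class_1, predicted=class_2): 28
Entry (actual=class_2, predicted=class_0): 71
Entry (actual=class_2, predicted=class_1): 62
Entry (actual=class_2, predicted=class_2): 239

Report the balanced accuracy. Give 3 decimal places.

Balanced accuracy = mean of per-class recall.
  class_0: recall = 160/251 = 0.6375
  class_1: recall = 109/167 = 0.6527
  class_2: recall = 239/372 = 0.6425
Mean = (0.6375 + 0.6527 + 0.6425) / 3 = 0.644

0.644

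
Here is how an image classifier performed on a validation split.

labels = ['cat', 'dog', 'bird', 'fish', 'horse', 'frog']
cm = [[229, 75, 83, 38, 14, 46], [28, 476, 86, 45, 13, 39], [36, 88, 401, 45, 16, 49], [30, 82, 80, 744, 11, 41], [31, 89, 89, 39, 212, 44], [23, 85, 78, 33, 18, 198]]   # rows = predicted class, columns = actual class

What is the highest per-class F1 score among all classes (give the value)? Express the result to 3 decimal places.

Per-class F1 score (2·TP/(2·TP+FP+FN)):
  cat: TP=229, FP=75+83+38+14+46=256, FN=28+36+30+31+23=148 → 458/862 = 0.5313
  dog: TP=476, FP=28+86+45+13+39=211, FN=75+88+82+89+85=419 → 952/1582 = 0.6018
  bird: TP=401, FP=36+88+45+16+49=234, FN=83+86+80+89+78=416 → 802/1452 = 0.5523
  fish: TP=744, FP=30+82+80+11+41=244, FN=38+45+45+39+33=200 → 1488/1932 = 0.7702
  horse: TP=212, FP=31+89+89+39+44=292, FN=14+13+16+11+18=72 → 424/788 = 0.5381
  frog: TP=198, FP=23+85+78+33+18=237, FN=46+39+49+41+44=219 → 396/852 = 0.4648
Highest is class 'fish' with F1 score = 0.770.

0.770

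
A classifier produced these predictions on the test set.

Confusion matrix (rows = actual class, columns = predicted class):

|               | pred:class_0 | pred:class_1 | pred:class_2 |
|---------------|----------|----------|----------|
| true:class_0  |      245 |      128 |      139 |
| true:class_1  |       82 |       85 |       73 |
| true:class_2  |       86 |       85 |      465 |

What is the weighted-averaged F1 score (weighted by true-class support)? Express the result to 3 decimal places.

Per-class F1 score (2·TP/(2·TP+FP+FN)):
  class_0: TP=245, FP=82+86=168, FN=128+139=267 → 490/925 = 0.5297
  class_1: TP=85, FP=128+85=213, FN=82+73=155 → 170/538 = 0.3160
  class_2: TP=465, FP=139+73=212, FN=86+85=171 → 930/1313 = 0.7083
Weighted-F1 score = Σ (supportᵢ/N)·F1 scoreᵢ with N=1388: (512/1388)·0.5297 + (240/1388)·0.3160 + (636/1388)·0.7083 = 0.575

0.575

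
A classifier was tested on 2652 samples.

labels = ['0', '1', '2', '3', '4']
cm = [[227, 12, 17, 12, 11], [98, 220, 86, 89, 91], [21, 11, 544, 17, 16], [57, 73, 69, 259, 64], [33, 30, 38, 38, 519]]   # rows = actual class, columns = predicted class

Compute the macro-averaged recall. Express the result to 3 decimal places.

Per-class recall (TP/(TP+FN)):
  0: TP=227, FN=12+17+12+11=52 → 227/279 = 0.8136
  1: TP=220, FN=98+86+89+91=364 → 220/584 = 0.3767
  2: TP=544, FN=21+11+17+16=65 → 544/609 = 0.8933
  3: TP=259, FN=57+73+69+64=263 → 259/522 = 0.4962
  4: TP=519, FN=33+30+38+38=139 → 519/658 = 0.7888
Macro-recall = mean = (0.8136 + 0.3767 + 0.8933 + 0.4962 + 0.7888) / 5 = 0.674

0.674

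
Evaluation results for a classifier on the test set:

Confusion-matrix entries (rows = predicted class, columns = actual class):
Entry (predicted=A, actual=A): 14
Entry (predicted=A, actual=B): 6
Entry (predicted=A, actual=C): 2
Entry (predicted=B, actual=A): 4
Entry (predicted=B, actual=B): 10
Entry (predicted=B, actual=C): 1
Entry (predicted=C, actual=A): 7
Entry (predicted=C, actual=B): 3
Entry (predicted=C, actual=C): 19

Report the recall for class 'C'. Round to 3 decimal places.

recall = TP/(TP+FN).
C: TP=19, FN=2+1=3 → 19/22 = 0.8636

0.864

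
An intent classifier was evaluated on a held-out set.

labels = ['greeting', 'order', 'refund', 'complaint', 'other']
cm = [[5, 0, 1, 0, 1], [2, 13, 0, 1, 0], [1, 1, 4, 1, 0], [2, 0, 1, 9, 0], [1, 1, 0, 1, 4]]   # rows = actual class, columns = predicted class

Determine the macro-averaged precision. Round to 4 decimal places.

0.7076

Per-class precision (TP/(TP+FP)):
  greeting: TP=5, FP=2+1+2+1=6 → 5/11 = 0.45455
  order: TP=13, FP=0+1+0+1=2 → 13/15 = 0.86667
  refund: TP=4, FP=1+0+1+0=2 → 4/6 = 0.66667
  complaint: TP=9, FP=0+1+1+1=3 → 9/12 = 0.75000
  other: TP=4, FP=1+0+0+0=1 → 4/5 = 0.80000
Macro-precision = mean = (0.45455 + 0.86667 + 0.66667 + 0.75000 + 0.80000) / 5 = 0.7076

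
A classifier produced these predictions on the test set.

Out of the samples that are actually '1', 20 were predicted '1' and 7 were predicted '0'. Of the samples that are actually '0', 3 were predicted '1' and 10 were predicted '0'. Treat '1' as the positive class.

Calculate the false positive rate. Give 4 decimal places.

0.2308

FPR = FP/(FP+TN) = 3/(3+10) = 0.2308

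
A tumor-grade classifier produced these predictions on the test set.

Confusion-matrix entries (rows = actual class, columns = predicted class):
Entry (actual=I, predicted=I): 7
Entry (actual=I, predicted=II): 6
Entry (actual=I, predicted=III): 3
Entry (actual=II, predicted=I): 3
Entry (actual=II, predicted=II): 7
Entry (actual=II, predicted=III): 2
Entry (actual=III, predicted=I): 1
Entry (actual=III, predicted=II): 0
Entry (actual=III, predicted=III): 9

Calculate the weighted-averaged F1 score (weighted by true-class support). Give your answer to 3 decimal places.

0.593

Per-class F1 score (2·TP/(2·TP+FP+FN)):
  I: TP=7, FP=3+1=4, FN=6+3=9 → 14/27 = 0.5185
  II: TP=7, FP=6+0=6, FN=3+2=5 → 14/25 = 0.5600
  III: TP=9, FP=3+2=5, FN=1+0=1 → 18/24 = 0.7500
Weighted-F1 score = Σ (supportᵢ/N)·F1 scoreᵢ with N=38: (16/38)·0.5185 + (12/38)·0.5600 + (10/38)·0.7500 = 0.593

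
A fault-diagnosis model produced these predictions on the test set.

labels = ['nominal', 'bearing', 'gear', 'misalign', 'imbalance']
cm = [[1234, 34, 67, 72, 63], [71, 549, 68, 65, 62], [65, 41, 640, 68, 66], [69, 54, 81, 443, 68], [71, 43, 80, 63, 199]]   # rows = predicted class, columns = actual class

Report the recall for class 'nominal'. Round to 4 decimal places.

Treat 'nominal' as positive and all other classes as negative.
recall = TP/(TP+FN).
nominal: TP=1234, FN=71+65+69+71=276 → 1234/1510 = 0.81722

0.8172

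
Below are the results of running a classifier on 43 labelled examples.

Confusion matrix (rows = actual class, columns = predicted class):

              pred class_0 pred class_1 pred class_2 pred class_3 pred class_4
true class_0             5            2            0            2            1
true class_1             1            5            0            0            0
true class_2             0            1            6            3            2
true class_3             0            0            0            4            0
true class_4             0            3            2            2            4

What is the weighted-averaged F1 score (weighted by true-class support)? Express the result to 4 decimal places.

Per-class F1 score (2·TP/(2·TP+FP+FN)):
  class_0: TP=5, FP=1+0+0+0=1, FN=2+0+2+1=5 → 10/16 = 0.62500
  class_1: TP=5, FP=2+1+0+3=6, FN=1+0+0+0=1 → 10/17 = 0.58824
  class_2: TP=6, FP=0+0+0+2=2, FN=0+1+3+2=6 → 12/20 = 0.60000
  class_3: TP=4, FP=2+0+3+2=7, FN=0+0+0+0=0 → 8/15 = 0.53333
  class_4: TP=4, FP=1+0+2+0=3, FN=0+3+2+2=7 → 8/18 = 0.44444
Weighted-F1 score = Σ (supportᵢ/N)·F1 scoreᵢ with N=43: (10/43)·0.62500 + (6/43)·0.58824 + (12/43)·0.60000 + (4/43)·0.53333 + (11/43)·0.44444 = 0.5582

0.5582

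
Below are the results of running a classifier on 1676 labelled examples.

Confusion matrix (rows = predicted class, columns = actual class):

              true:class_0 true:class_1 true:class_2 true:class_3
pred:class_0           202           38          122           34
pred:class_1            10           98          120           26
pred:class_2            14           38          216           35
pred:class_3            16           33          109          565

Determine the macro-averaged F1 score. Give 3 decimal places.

Per-class F1 score (2·TP/(2·TP+FP+FN)):
  class_0: TP=202, FP=38+122+34=194, FN=10+14+16=40 → 404/638 = 0.6332
  class_1: TP=98, FP=10+120+26=156, FN=38+38+33=109 → 196/461 = 0.4252
  class_2: TP=216, FP=14+38+35=87, FN=122+120+109=351 → 432/870 = 0.4966
  class_3: TP=565, FP=16+33+109=158, FN=34+26+35=95 → 1130/1383 = 0.8171
Macro-F1 score = mean = (0.6332 + 0.4252 + 0.4966 + 0.8171) / 4 = 0.593

0.593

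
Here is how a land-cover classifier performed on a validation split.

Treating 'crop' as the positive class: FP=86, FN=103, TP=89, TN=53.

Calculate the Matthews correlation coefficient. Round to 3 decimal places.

MCC = (TP·TN − FP·FN) / √((TP+FP)(TP+FN)(TN+FP)(TN+FN))
Numerator = 89·53 − 86·103 = -4141
Denominator = √(175·192·139·156) = √728582400 = 26992.2656
MCC = -4141 / 26992.2656 = -0.153

-0.153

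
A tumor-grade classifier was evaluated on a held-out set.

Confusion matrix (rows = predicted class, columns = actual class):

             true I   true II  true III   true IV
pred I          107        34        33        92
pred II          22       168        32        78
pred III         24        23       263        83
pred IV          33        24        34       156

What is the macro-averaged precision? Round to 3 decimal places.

Per-class precision (TP/(TP+FP)):
  I: TP=107, FP=34+33+92=159 → 107/266 = 0.4023
  II: TP=168, FP=22+32+78=132 → 168/300 = 0.5600
  III: TP=263, FP=24+23+83=130 → 263/393 = 0.6692
  IV: TP=156, FP=33+24+34=91 → 156/247 = 0.6316
Macro-precision = mean = (0.4023 + 0.5600 + 0.6692 + 0.6316) / 4 = 0.566

0.566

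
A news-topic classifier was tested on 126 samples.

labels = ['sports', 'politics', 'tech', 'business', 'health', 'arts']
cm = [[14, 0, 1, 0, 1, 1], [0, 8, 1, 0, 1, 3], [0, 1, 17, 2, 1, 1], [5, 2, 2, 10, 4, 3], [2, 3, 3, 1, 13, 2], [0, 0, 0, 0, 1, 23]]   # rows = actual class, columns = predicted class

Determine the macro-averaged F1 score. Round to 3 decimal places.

Per-class F1 score (2·TP/(2·TP+FP+FN)):
  sports: TP=14, FP=0+0+5+2+0=7, FN=0+1+0+1+1=3 → 28/38 = 0.7368
  politics: TP=8, FP=0+1+2+3+0=6, FN=0+1+0+1+3=5 → 16/27 = 0.5926
  tech: TP=17, FP=1+1+2+3+0=7, FN=0+1+2+1+1=5 → 34/46 = 0.7391
  business: TP=10, FP=0+0+2+1+0=3, FN=5+2+2+4+3=16 → 20/39 = 0.5128
  health: TP=13, FP=1+1+1+4+1=8, FN=2+3+3+1+2=11 → 26/45 = 0.5778
  arts: TP=23, FP=1+3+1+3+2=10, FN=0+0+0+0+1=1 → 46/57 = 0.8070
Macro-F1 score = mean = (0.7368 + 0.5926 + 0.7391 + 0.5128 + 0.5778 + 0.8070) / 6 = 0.661

0.661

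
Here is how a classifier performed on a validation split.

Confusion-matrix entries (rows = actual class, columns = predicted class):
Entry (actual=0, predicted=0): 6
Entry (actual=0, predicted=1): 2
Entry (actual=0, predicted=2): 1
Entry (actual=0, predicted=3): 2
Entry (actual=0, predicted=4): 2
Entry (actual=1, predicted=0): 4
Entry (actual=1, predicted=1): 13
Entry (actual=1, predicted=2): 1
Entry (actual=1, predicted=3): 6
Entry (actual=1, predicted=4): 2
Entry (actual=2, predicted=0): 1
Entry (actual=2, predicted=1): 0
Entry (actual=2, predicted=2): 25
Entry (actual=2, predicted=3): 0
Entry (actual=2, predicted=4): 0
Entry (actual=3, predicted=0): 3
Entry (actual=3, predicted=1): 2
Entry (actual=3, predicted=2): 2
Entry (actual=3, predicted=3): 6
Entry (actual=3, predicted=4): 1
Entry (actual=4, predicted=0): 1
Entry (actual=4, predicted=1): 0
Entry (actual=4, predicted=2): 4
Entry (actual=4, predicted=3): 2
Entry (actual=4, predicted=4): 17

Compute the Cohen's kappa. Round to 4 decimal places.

0.5566

Observed agreement pₒ = trace/N = 67/103 = 0.65049
Expected agreement pₑ = Σ (rowᵢ·colᵢ)/N² = (13·15 + 26·17 + 26·33 + 14·16 + 24·22)/103² = 0.21180
κ = (pₒ − pₑ)/(1 − pₑ) = (0.65049 − 0.21180)/(1 − 0.21180) = 0.5566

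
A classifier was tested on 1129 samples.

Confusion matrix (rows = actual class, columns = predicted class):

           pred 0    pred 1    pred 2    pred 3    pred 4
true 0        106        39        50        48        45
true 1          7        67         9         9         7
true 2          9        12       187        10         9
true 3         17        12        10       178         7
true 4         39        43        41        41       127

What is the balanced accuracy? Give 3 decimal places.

Balanced accuracy = mean of per-class recall.
  0: recall = 106/288 = 0.3681
  1: recall = 67/99 = 0.6768
  2: recall = 187/227 = 0.8238
  3: recall = 178/224 = 0.7946
  4: recall = 127/291 = 0.4364
Mean = (0.3681 + 0.6768 + 0.8238 + 0.7946 + 0.4364) / 5 = 0.620

0.620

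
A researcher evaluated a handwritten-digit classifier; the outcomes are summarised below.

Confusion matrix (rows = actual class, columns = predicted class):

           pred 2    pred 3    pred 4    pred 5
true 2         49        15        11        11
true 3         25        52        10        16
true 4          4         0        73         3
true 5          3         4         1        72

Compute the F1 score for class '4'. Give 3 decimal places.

One-vs-rest for '4': TP = diagonal; FP = other classes predicted '4'; FN = '4' predicted as other.
F1 score = 2·TP/(2·TP+FP+FN).
4: TP=73, FP=11+10+1=22, FN=4+0+3=7 → 146/175 = 0.8343

0.834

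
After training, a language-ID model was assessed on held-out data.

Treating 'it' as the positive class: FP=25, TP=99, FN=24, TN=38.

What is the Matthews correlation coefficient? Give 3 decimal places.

MCC = (TP·TN − FP·FN) / √((TP+FP)(TP+FN)(TN+FP)(TN+FN))
Numerator = 99·38 − 25·24 = 3162
Denominator = √(124·123·63·62) = √59574312 = 7718.4397
MCC = 3162 / 7718.4397 = 0.410

0.410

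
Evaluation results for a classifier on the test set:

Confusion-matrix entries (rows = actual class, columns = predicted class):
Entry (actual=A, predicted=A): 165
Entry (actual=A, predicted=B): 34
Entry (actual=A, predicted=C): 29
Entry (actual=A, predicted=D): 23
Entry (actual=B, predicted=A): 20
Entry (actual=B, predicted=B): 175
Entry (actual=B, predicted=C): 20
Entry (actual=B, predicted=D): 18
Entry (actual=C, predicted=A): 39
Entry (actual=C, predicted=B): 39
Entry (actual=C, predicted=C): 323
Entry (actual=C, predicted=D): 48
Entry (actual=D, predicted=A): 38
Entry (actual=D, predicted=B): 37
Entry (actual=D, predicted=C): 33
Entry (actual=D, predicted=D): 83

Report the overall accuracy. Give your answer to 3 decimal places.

Accuracy = trace / total = (165+175+323+83=746) / 1124 = 746/1124 = 0.664

0.664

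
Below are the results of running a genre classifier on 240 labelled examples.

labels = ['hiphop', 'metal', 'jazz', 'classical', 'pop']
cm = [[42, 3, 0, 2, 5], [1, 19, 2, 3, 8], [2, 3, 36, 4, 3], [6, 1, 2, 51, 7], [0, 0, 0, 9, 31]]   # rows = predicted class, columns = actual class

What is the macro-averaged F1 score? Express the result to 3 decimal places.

Per-class F1 score (2·TP/(2·TP+FP+FN)):
  hiphop: TP=42, FP=3+0+2+5=10, FN=1+2+6+0=9 → 84/103 = 0.8155
  metal: TP=19, FP=1+2+3+8=14, FN=3+3+1+0=7 → 38/59 = 0.6441
  jazz: TP=36, FP=2+3+4+3=12, FN=0+2+2+0=4 → 72/88 = 0.8182
  classical: TP=51, FP=6+1+2+7=16, FN=2+3+4+9=18 → 102/136 = 0.7500
  pop: TP=31, FP=0+0+0+9=9, FN=5+8+3+7=23 → 62/94 = 0.6596
Macro-F1 score = mean = (0.8155 + 0.6441 + 0.8182 + 0.7500 + 0.6596) / 5 = 0.737

0.737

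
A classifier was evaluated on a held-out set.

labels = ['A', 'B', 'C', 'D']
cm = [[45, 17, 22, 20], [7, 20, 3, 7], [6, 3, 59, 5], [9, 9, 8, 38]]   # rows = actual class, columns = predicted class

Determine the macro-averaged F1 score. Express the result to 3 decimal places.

0.568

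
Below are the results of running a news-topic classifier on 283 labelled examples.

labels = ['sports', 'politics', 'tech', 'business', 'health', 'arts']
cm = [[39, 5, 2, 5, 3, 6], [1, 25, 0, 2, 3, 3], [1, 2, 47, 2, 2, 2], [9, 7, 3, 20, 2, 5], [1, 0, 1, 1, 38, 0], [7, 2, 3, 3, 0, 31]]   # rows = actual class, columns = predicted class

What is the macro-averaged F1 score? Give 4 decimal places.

Per-class F1 score (2·TP/(2·TP+FP+FN)):
  sports: TP=39, FP=1+1+9+1+7=19, FN=5+2+5+3+6=21 → 78/118 = 0.66102
  politics: TP=25, FP=5+2+7+0+2=16, FN=1+0+2+3+3=9 → 50/75 = 0.66667
  tech: TP=47, FP=2+0+3+1+3=9, FN=1+2+2+2+2=9 → 94/112 = 0.83929
  business: TP=20, FP=5+2+2+1+3=13, FN=9+7+3+2+5=26 → 40/79 = 0.50633
  health: TP=38, FP=3+3+2+2+0=10, FN=1+0+1+1+0=3 → 76/89 = 0.85393
  arts: TP=31, FP=6+3+2+5+0=16, FN=7+2+3+3+0=15 → 62/93 = 0.66667
Macro-F1 score = mean = (0.66102 + 0.66667 + 0.83929 + 0.50633 + 0.85393 + 0.66667) / 6 = 0.6990

0.6990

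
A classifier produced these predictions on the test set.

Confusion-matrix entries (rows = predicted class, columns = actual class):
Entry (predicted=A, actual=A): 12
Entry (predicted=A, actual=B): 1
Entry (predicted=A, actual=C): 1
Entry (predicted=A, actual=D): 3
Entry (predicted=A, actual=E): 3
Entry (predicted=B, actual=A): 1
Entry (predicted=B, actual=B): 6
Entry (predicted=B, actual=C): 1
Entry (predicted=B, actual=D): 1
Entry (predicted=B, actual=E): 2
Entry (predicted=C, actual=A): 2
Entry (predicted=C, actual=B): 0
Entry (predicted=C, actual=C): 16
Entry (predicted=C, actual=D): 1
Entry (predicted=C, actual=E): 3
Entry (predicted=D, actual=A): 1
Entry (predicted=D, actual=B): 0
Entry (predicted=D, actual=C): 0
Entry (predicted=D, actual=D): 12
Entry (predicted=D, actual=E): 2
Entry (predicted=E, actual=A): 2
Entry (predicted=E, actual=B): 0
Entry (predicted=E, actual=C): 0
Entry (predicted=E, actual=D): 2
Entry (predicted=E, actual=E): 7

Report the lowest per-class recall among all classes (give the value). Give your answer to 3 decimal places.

Per-class recall (TP/(TP+FN)):
  A: TP=12, FN=1+2+1+2=6 → 12/18 = 0.6667
  B: TP=6, FN=1+0+0+0=1 → 6/7 = 0.8571
  C: TP=16, FN=1+1+0+0=2 → 16/18 = 0.8889
  D: TP=12, FN=3+1+1+2=7 → 12/19 = 0.6316
  E: TP=7, FN=3+2+3+2=10 → 7/17 = 0.4118
Lowest is class 'E' with recall = 0.412.

0.412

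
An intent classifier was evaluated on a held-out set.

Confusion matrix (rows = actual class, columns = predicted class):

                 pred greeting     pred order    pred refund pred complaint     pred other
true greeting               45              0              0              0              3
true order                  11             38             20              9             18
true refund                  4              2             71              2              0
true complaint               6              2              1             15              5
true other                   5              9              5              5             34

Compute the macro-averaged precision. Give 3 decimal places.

0.632

Per-class precision (TP/(TP+FP)):
  greeting: TP=45, FP=11+4+6+5=26 → 45/71 = 0.6338
  order: TP=38, FP=0+2+2+9=13 → 38/51 = 0.7451
  refund: TP=71, FP=0+20+1+5=26 → 71/97 = 0.7320
  complaint: TP=15, FP=0+9+2+5=16 → 15/31 = 0.4839
  other: TP=34, FP=3+18+0+5=26 → 34/60 = 0.5667
Macro-precision = mean = (0.6338 + 0.7451 + 0.7320 + 0.4839 + 0.5667) / 5 = 0.632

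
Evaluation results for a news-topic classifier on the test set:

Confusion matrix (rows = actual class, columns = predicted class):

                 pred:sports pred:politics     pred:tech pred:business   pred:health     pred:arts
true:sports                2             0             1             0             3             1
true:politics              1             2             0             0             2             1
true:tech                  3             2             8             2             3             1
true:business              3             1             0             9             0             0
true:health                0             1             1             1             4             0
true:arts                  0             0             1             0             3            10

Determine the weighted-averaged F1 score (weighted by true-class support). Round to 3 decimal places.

Per-class F1 score (2·TP/(2·TP+FP+FN)):
  sports: TP=2, FP=1+3+3+0+0=7, FN=0+1+0+3+1=5 → 4/16 = 0.2500
  politics: TP=2, FP=0+2+1+1+0=4, FN=1+0+0+2+1=4 → 4/12 = 0.3333
  tech: TP=8, FP=1+0+0+1+1=3, FN=3+2+2+3+1=11 → 16/30 = 0.5333
  business: TP=9, FP=0+0+2+1+0=3, FN=3+1+0+0+0=4 → 18/25 = 0.7200
  health: TP=4, FP=3+2+3+0+3=11, FN=0+1+1+1+0=3 → 8/22 = 0.3636
  arts: TP=10, FP=1+1+1+0+0=3, FN=0+0+1+0+3=4 → 20/27 = 0.7407
Weighted-F1 score = Σ (supportᵢ/N)·F1 scoreᵢ with N=66: (7/66)·0.2500 + (6/66)·0.3333 + (19/66)·0.5333 + (13/66)·0.7200 + (7/66)·0.3636 + (14/66)·0.7407 = 0.548

0.548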